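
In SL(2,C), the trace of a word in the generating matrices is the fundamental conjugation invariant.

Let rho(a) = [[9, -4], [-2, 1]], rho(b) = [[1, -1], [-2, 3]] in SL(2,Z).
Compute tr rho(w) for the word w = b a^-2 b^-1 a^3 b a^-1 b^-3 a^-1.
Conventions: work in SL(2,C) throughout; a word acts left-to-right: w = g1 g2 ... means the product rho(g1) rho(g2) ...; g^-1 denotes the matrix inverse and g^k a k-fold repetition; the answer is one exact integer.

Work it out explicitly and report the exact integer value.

rho(b) = [[1, -1], [-2, 3]]
... * rho(a^-1) = [[1, 4], [2, 9]]  ->  [[-1, -5], [4, 19]]
... * rho(a^-1) = [[1, 4], [2, 9]]  ->  [[-11, -49], [42, 187]]
... * rho(b^-1) = [[3, 1], [2, 1]]  ->  [[-131, -60], [500, 229]]
... * rho(a) = [[9, -4], [-2, 1]]  ->  [[-1059, 464], [4042, -1771]]
... * rho(a) = [[9, -4], [-2, 1]]  ->  [[-10459, 4700], [39920, -17939]]
... * rho(a) = [[9, -4], [-2, 1]]  ->  [[-103531, 46536], [395158, -177619]]
... * rho(b) = [[1, -1], [-2, 3]]  ->  [[-196603, 243139], [750396, -928015]]
... * rho(a^-1) = [[1, 4], [2, 9]]  ->  [[289675, 1401839], [-1105634, -5350551]]
... * rho(b^-1) = [[3, 1], [2, 1]]  ->  [[3672703, 1691514], [-14018004, -6456185]]
... * rho(b^-1) = [[3, 1], [2, 1]]  ->  [[14401137, 5364217], [-54966382, -20474189]]
... * rho(b^-1) = [[3, 1], [2, 1]]  ->  [[53931845, 19765354], [-205847524, -75440571]]
... * rho(a^-1) = [[1, 4], [2, 9]]  ->  [[93462553, 393615566], [-356728666, -1502355235]]
tr = 93462553 + -1502355235 = -1408892682

-1408892682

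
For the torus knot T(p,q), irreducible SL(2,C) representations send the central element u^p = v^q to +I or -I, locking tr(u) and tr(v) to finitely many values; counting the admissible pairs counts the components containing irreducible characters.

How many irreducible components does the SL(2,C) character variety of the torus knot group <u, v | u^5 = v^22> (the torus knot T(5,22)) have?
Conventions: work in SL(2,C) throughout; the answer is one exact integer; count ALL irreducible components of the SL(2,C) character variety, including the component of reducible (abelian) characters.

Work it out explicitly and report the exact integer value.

For T(5,22): irreducibility forces the central element u^5 = v^22 to one of +I, -I.
On an irreducible component, tr(u) is locked at 2*cos(pi*alpha/5) for some alpha in 1..4, and tr(v) at 2*cos(pi*beta/22) for some beta in 1..21.
The two central values (-1)^alpha I and (-1)^beta I must be the same matrix, so alpha and beta share a parity.
Enumerate parity-matched pairs: 2*11 odd-odd plus 2*10 even-even gives 42.
That is 42 components of irreducible characters, and with the reducible (abelian) component the total is 43.

43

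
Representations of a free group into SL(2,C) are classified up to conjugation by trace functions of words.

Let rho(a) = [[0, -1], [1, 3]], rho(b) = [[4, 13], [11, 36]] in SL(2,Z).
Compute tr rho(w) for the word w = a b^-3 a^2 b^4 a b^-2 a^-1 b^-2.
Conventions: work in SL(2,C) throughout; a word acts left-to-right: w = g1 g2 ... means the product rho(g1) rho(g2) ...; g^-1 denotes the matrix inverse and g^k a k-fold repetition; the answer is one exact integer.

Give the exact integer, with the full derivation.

-270298008595005280

rho(a) = [[0, -1], [1, 3]]
... * rho(b^-1) = [[36, -13], [-11, 4]]  ->  [[11, -4], [3, -1]]
... * rho(b^-1) = [[36, -13], [-11, 4]]  ->  [[440, -159], [119, -43]]
... * rho(b^-1) = [[36, -13], [-11, 4]]  ->  [[17589, -6356], [4757, -1719]]
... * rho(a) = [[0, -1], [1, 3]]  ->  [[-6356, -36657], [-1719, -9914]]
... * rho(a) = [[0, -1], [1, 3]]  ->  [[-36657, -103615], [-9914, -28023]]
... * rho(b) = [[4, 13], [11, 36]]  ->  [[-1286393, -4206681], [-347909, -1137710]]
... * rho(b) = [[4, 13], [11, 36]]  ->  [[-51419063, -168163625], [-13906446, -45480377]]
... * rho(b) = [[4, 13], [11, 36]]  ->  [[-2055476127, -6722338319], [-555909931, -1818077370]]
... * rho(b) = [[4, 13], [11, 36]]  ->  [[-82167626017, -268725369135], [-22222490794, -72677614423]]
... * rho(a) = [[0, -1], [1, 3]]  ->  [[-268725369135, -724008481388], [-72677614423, -195810352475]]
... * rho(b^-1) = [[36, -13], [-11, 4]]  ->  [[-1710019993592, 597395873203], [-462480242003, 161567577599]]
... * rho(b^-1) = [[36, -13], [-11, 4]]  ->  [[-68132074374545, 24619843409508], [-18426532065697, 6658513456435]]
... * rho(a^-1) = [[3, 1], [-1, 0]]  ->  [[-229016066533143, -68132074374545], [-61938109653526, -18426532065697]]
... * rho(b^-1) = [[36, -13], [-11, 4]]  ->  [[-7495125577073153, 2704680567432679], [-2027080094804269, 731489297233050]]
... * rho(b^-1) = [[36, -13], [-11, 4]]  ->  [[-299576007016392977, 108255354771681705], [-81021265682517234, 29277998421387697]]
tr = -299576007016392977 + 29277998421387697 = -270298008595005280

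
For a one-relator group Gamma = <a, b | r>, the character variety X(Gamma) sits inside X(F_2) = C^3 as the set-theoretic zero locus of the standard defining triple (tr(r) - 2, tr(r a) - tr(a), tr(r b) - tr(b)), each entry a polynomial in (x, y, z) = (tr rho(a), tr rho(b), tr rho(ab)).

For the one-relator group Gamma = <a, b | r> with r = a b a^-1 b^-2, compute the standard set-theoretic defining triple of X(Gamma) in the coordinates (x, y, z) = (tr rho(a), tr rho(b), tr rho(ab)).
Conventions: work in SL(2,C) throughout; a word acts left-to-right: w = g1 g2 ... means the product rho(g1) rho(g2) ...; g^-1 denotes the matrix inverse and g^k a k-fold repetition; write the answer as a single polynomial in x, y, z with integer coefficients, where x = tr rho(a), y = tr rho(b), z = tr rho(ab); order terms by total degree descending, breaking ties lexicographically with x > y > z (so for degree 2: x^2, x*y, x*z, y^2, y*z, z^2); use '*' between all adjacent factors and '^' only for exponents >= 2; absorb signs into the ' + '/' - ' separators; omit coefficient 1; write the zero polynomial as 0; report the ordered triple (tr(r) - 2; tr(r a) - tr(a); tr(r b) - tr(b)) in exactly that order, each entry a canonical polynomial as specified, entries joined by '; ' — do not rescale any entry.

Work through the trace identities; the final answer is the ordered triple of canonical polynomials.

-x*y^2*z + x^2*y + y^3 + y*z^2 - 3*y - 2; -x^2*y^2*z + x^3*y + x*y^3 + x*y*z^2 - 3*x*y - x - z; -x*y*z + x^2 + y^2 + z^2 - y - 2

tr(b^-1 a) = tr(a) tr(b) - tr(a b)  (eliminate b^-1) = x*y - z
use: tr(a b a) = tr(a) tr(b a) - tr(b)  (reduce the a square) = x*z - y
apply: tr(a b a b) = tr(a b) tr(a b) - tr(1)  (split on a) = z^2 - 2
tr(b^-1 a b a) = tr(a b a) tr(b) - tr(a b a b)  (eliminate b^-1) = x*y*z - y^2 - z^2 + 2
tr(b^-2 a b a) = tr(b^-1 a b a) tr(b) - tr(b^-1 a b a b)  (eliminate b^-1) = x*y^2*z - y^3 - y*z^2 - x*z + 3*y
tr(a b a^-1 b^-2) = tr(b^-2 a b) tr(a) - tr(b^-2 a b a)  (eliminate a^-1) = -x*y^2*z + x^2*y + y^3 + y*z^2 - 3*y
tr(a^2) = tr(a) tr(a) - tr(1) = x^2 - 2
apply: tr(a^2 b a) = tr(a) tr(a b a) - tr(a b) = x^2*z - x*y - z
tr(b a b) = tr(b) tr(a b) - tr(a) = y*z - x
tr(a^2 b a b) = tr(a) tr(b a b a) - tr(b a b) = x*z^2 - y*z - x
tr(b^-1 a^2 b a) = tr(a^2 b a) tr(b) - tr(a^2 b a b) = x^2*y*z - x*y^2 - x*z^2 + x
tr(b^-1 a^2 b a^-1) = tr(b^-1 a^2 b) tr(a) - tr(b^-1 a^2 b a) = -x^2*y*z + x^3 + x*y^2 + x*z^2 - 3*x
tr(a b a^-1 b^-2 a) = tr(b^-1 a^2 b a^-1) tr(b) - tr(b^-1 a^2 b a^-1 b) = -x^2*y^2*z + x^3*y + x*y^3 + x*y*z^2 - 3*x*y - z
apply: tr(a b a^-1 b) = tr(b a b) tr(a) - tr(b a b a) = x*y*z - x^2 - z^2 + 2
tr(a b a^-1 b^-1) = tr(a b a^-1) tr(b) - tr(a b a^-1 b) = -x*y*z + x^2 + y^2 + z^2 - 2
assemble the triple (tr(r) - 2; tr(r a) - x; tr(r b) - y)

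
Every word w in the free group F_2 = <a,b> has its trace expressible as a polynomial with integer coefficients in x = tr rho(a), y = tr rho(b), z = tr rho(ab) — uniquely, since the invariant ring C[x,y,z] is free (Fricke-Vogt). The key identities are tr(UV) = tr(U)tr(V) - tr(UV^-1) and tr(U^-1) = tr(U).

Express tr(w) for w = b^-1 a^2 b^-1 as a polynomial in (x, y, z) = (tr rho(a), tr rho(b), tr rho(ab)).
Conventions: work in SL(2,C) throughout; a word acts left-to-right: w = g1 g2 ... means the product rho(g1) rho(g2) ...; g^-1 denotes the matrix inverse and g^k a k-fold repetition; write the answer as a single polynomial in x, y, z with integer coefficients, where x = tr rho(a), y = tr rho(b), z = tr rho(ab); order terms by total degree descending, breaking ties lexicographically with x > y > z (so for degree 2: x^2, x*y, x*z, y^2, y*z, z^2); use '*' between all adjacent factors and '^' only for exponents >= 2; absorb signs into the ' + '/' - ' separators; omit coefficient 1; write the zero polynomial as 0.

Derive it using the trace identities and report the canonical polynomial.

tr(a^2) = tr(a) * tr(a) - tr(1)  (reduce the a square) = x^2 - 2
tr(a^2 b) = tr(a) * tr(b a) - tr(b)  (reduce the a square) = x*z - y
tr(a^2 b^-1) = tr(a^2) * tr(b) - tr(a^2 b)  (eliminate b^-1) = x^2*y - x*z - y
tr(b^-1 a^2 b^-1) = tr(a^2 b^-1) * tr(b) - tr(a^2)  (eliminate b^-1) = x^2*y^2 - x*y*z - x^2 - y^2 + 2

x^2*y^2 - x*y*z - x^2 - y^2 + 2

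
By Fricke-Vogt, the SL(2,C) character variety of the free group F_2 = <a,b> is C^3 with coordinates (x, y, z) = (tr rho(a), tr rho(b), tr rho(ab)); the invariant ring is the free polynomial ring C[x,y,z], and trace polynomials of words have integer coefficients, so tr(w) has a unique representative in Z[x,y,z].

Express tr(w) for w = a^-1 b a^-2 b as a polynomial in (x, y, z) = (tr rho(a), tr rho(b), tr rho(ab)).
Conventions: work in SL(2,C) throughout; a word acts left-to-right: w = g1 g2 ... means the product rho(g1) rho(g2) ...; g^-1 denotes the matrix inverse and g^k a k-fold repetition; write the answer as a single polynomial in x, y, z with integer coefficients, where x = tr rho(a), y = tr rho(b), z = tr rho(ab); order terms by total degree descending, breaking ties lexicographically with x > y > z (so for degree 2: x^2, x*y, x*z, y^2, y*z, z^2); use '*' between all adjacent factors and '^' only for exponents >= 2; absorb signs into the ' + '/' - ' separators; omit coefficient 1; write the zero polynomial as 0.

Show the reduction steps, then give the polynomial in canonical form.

x^3*y^2 - 2*x^2*y*z - x*y^2 + x*z^2 + y*z - x

trace(b^2) = trace(b) trace(b) - trace(1) = y^2 - 2
trace(b^2 a) = trace(b) trace(a b) - trace(a) = y*z - x
trace(b^2 a^-1) = trace(b^2) trace(a) - trace(b^2 a) = x*y^2 - y*z - x
trace(b a^-2 b) = trace(b^2 a^-1) trace(a) - trace(b^2) = x^2*y^2 - x*y*z - x^2 - y^2 + 2
trace(b a b a) = trace(a b) trace(a b) - trace(1) = z^2 - 2
trace(b a b a^-1) = trace(b a b) trace(a) - trace(b a b a) = x*y*z - x^2 - z^2 + 2
trace(b a^-2 b a) = trace(b a b a^-1) trace(a) - trace(b a b) = x^2*y*z - x^3 - x*z^2 - y*z + 3*x
trace(a^-1 b a^-2 b) = trace(b a^-2 b) trace(a) - trace(b a^-2 b a) = x^3*y^2 - 2*x^2*y*z - x*y^2 + x*z^2 + y*z - x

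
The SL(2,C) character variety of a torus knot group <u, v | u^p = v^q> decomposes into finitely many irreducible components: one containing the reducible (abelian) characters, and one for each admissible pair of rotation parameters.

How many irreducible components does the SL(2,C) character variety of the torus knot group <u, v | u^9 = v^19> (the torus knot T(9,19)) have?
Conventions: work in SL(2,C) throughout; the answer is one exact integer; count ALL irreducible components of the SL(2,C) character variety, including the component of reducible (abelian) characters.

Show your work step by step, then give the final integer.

For T(9,19): irreducibility forces the central element u^9 = v^19 to one of +I, -I.
On an irreducible component, tr(u) is locked at 2*cos(pi*alpha/9) for some alpha in 1..8, and tr(v) at 2*cos(pi*beta/19) for some beta in 1..18.
Consistency of u^9 = (-1)^alpha I with v^19 = (-1)^beta I forces alpha = beta (mod 2).
count pairs: odd alpha (4 choices) x odd beta (9), plus even alpha (4) x even beta (9): 4*9 + 4*9 = 72.
components with irreducible characters: 72; plus the single component of reducible (abelian) characters: total 73.

73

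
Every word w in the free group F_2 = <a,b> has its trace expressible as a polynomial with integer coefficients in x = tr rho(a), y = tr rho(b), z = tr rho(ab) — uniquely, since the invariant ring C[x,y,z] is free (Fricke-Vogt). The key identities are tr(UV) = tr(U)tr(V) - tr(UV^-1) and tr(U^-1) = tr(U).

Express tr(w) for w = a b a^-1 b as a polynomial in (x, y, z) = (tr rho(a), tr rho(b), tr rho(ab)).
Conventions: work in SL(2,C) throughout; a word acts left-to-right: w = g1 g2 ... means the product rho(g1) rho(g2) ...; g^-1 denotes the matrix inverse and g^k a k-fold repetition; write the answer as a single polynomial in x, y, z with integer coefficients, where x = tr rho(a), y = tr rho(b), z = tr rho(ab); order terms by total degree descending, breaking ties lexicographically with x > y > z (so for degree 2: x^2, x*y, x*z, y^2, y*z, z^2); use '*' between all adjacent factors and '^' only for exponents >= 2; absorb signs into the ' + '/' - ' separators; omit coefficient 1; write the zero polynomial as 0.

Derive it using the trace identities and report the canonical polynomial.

x*y*z - x^2 - z^2 + 2

tr(b a b) = tr(b) * tr(a b) - tr(a)  (reduce the b square) = y*z - x
and tr(b a b a) = tr(b a) * tr(b a) - tr(1)  (split on b) = z^2 - 2
tr(a b a^-1 b) = tr(b a b) * tr(a) - tr(b a b a)  (eliminate a^-1) = x*y*z - x^2 - z^2 + 2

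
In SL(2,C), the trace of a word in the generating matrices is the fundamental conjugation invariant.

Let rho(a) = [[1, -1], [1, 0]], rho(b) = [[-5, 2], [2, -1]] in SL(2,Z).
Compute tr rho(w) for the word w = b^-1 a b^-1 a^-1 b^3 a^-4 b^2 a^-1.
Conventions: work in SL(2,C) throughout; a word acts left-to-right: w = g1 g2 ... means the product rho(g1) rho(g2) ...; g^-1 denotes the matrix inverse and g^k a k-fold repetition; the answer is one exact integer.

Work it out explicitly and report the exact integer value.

-4061

rho(b^-1) = [[-1, -2], [-2, -5]]
... * rho(a) = [[1, -1], [1, 0]]  ->  [[-3, 1], [-7, 2]]
... * rho(b^-1) = [[-1, -2], [-2, -5]]  ->  [[1, 1], [3, 4]]
... * rho(a^-1) = [[0, 1], [-1, 1]]  ->  [[-1, 2], [-4, 7]]
... * rho(b) = [[-5, 2], [2, -1]]  ->  [[9, -4], [34, -15]]
... * rho(b) = [[-5, 2], [2, -1]]  ->  [[-53, 22], [-200, 83]]
... * rho(b) = [[-5, 2], [2, -1]]  ->  [[309, -128], [1166, -483]]
... * rho(a^-1) = [[0, 1], [-1, 1]]  ->  [[128, 181], [483, 683]]
... * rho(a^-1) = [[0, 1], [-1, 1]]  ->  [[-181, 309], [-683, 1166]]
... * rho(a^-1) = [[0, 1], [-1, 1]]  ->  [[-309, 128], [-1166, 483]]
... * rho(a^-1) = [[0, 1], [-1, 1]]  ->  [[-128, -181], [-483, -683]]
... * rho(b) = [[-5, 2], [2, -1]]  ->  [[278, -75], [1049, -283]]
... * rho(b) = [[-5, 2], [2, -1]]  ->  [[-1540, 631], [-5811, 2381]]
... * rho(a^-1) = [[0, 1], [-1, 1]]  ->  [[-631, -909], [-2381, -3430]]
tr = -631 + -3430 = -4061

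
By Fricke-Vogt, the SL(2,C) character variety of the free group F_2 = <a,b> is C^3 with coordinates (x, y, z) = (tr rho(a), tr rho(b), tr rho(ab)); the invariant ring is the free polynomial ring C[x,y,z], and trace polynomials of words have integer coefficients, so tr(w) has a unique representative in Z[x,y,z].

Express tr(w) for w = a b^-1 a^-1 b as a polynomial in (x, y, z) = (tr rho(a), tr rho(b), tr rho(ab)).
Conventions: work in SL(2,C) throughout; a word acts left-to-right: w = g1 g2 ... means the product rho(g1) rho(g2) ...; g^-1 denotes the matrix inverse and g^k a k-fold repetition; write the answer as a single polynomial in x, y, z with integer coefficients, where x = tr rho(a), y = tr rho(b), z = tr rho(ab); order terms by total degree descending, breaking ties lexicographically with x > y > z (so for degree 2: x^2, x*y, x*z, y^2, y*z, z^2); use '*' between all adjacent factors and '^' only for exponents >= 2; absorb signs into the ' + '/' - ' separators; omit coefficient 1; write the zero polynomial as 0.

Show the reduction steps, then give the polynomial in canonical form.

-x*y*z + x^2 + y^2 + z^2 - 2

trace(b a b) = trace(b) trace(a b) - trace(a) = y*z - x
and trace(b a b a) = trace(b a) trace(b a) - trace(1) = z^2 - 2
and trace(a^-1 b a b) = trace(b a b) trace(a) - trace(b a b a) = x*y*z - x^2 - z^2 + 2
trace(a b^-1 a^-1 b) = trace(a^-1 b a) trace(b) - trace(a^-1 b a b) = -x*y*z + x^2 + y^2 + z^2 - 2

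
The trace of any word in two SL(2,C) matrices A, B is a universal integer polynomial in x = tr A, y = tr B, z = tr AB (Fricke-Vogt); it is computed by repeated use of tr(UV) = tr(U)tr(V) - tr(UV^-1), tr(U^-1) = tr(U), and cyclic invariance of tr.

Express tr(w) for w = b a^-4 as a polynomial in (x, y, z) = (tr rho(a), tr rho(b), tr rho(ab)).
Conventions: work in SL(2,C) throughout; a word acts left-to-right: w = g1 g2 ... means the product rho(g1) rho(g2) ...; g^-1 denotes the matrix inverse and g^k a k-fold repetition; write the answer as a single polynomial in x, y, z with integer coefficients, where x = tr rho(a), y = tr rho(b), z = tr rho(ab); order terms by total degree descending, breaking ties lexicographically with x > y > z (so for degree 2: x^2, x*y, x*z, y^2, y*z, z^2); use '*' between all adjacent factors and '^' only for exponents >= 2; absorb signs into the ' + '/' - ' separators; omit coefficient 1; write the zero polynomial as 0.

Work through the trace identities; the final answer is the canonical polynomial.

x^4*y - x^3*z - 3*x^2*y + 2*x*z + y

tr(b a^-1) = tr(b) * tr(a) - tr(b a)   [inverse elimination on a] = x*y - z
tr(a^-2 b) = tr(b a^-1) * tr(a) - tr(b)   [inverse elimination on a] = x^2*y - x*z - y
tr(a^-2 b a^-1) = tr(a^-2 b) * tr(a) - tr(a^-2 b a)   [inverse elimination on a] = x^3*y - x^2*z - 2*x*y + z
tr(b a^-4) = tr(a^-2 b a^-1) * tr(a) - tr(a^-2 b)   [inverse elimination on a] = x^4*y - x^3*z - 3*x^2*y + 2*x*z + y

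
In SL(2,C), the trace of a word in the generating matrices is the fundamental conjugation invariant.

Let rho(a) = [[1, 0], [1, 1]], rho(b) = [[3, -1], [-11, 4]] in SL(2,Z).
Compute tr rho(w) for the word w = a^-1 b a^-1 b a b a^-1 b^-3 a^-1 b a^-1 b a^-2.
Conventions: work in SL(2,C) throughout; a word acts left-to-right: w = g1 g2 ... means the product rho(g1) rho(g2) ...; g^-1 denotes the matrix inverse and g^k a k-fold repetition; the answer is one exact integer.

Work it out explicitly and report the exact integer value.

rho(a^-1) = [[1, 0], [-1, 1]]
... * rho(b) = [[3, -1], [-11, 4]]  ->  [[3, -1], [-14, 5]]
... * rho(a^-1) = [[1, 0], [-1, 1]]  ->  [[4, -1], [-19, 5]]
... * rho(b) = [[3, -1], [-11, 4]]  ->  [[23, -8], [-112, 39]]
... * rho(a) = [[1, 0], [1, 1]]  ->  [[15, -8], [-73, 39]]
... * rho(b) = [[3, -1], [-11, 4]]  ->  [[133, -47], [-648, 229]]
... * rho(a^-1) = [[1, 0], [-1, 1]]  ->  [[180, -47], [-877, 229]]
... * rho(b^-1) = [[4, 1], [11, 3]]  ->  [[203, 39], [-989, -190]]
... * rho(b^-1) = [[4, 1], [11, 3]]  ->  [[1241, 320], [-6046, -1559]]
... * rho(b^-1) = [[4, 1], [11, 3]]  ->  [[8484, 2201], [-41333, -10723]]
... * rho(a^-1) = [[1, 0], [-1, 1]]  ->  [[6283, 2201], [-30610, -10723]]
... * rho(b) = [[3, -1], [-11, 4]]  ->  [[-5362, 2521], [26123, -12282]]
... * rho(a^-1) = [[1, 0], [-1, 1]]  ->  [[-7883, 2521], [38405, -12282]]
... * rho(b) = [[3, -1], [-11, 4]]  ->  [[-51380, 17967], [250317, -87533]]
... * rho(a^-1) = [[1, 0], [-1, 1]]  ->  [[-69347, 17967], [337850, -87533]]
... * rho(a^-1) = [[1, 0], [-1, 1]]  ->  [[-87314, 17967], [425383, -87533]]
tr = -87314 + -87533 = -174847

-174847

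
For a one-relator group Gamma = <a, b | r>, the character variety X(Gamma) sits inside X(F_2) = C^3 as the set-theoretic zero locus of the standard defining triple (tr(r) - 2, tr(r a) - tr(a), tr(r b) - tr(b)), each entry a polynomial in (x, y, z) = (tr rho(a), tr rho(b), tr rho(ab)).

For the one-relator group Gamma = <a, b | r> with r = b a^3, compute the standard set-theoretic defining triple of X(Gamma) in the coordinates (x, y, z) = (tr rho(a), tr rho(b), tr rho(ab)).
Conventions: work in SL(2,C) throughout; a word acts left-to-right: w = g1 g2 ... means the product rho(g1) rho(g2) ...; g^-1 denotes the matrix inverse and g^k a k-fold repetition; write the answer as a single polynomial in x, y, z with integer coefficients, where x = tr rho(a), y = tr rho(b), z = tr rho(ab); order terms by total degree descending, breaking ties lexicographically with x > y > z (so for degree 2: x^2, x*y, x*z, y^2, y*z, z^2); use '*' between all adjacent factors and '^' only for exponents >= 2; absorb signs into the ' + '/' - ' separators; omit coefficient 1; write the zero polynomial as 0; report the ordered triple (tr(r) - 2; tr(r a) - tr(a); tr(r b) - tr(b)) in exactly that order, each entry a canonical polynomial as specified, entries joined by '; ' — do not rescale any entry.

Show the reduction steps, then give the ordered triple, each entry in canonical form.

use: tr(a b a) = tr(a) * tr(b a) - tr(b) = x*z - y
use: tr(b a^3) = tr(a) * tr(a b a) - tr(a b) = x^2*z - x*y - z
tr(b a^4) = tr(a) * tr(a^2 b a) - tr(a^2 b)   [square of a] = x^3*z - x^2*y - 2*x*z + y
use: tr(a^2) = tr(a) * tr(a) - tr(1)  (reduce the a square) = x^2 - 2
apply: tr(a b^2 a) = tr(b) * tr(a^2 b) - tr(a^2)  (reduce the b square) = x*y*z - x^2 - y^2 + 2
use: tr(a b^2) = tr(b) * tr(a b) - tr(a)  (reduce the b square) = y*z - x
apply: tr(b a^3 b) = tr(a) * tr(a b^2 a) - tr(a b^2)  (reduce the a square) = x^2*y*z - x^3 - x*y^2 - y*z + 3*x
assemble the triple (tr(r) - 2; tr(r a) - x; tr(r b) - y)

x^2*z - x*y - z - 2; x^3*z - x^2*y - 2*x*z - x + y; x^2*y*z - x^3 - x*y^2 - y*z + 3*x - y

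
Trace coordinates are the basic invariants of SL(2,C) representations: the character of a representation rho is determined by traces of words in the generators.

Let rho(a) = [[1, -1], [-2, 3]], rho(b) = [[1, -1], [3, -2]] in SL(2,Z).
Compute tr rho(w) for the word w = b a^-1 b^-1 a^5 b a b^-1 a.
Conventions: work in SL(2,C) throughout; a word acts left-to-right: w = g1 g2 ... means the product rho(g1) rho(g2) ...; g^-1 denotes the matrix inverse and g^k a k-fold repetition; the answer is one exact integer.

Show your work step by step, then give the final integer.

-65223

rho(b) = [[1, -1], [3, -2]]
... * rho(a^-1) = [[3, 1], [2, 1]]  ->  [[1, 0], [5, 1]]
... * rho(b^-1) = [[-2, 1], [-3, 1]]  ->  [[-2, 1], [-13, 6]]
... * rho(a) = [[1, -1], [-2, 3]]  ->  [[-4, 5], [-25, 31]]
... * rho(a) = [[1, -1], [-2, 3]]  ->  [[-14, 19], [-87, 118]]
... * rho(a) = [[1, -1], [-2, 3]]  ->  [[-52, 71], [-323, 441]]
... * rho(a) = [[1, -1], [-2, 3]]  ->  [[-194, 265], [-1205, 1646]]
... * rho(a) = [[1, -1], [-2, 3]]  ->  [[-724, 989], [-4497, 6143]]
... * rho(b) = [[1, -1], [3, -2]]  ->  [[2243, -1254], [13932, -7789]]
... * rho(a) = [[1, -1], [-2, 3]]  ->  [[4751, -6005], [29510, -37299]]
... * rho(b^-1) = [[-2, 1], [-3, 1]]  ->  [[8513, -1254], [52877, -7789]]
... * rho(a) = [[1, -1], [-2, 3]]  ->  [[11021, -12275], [68455, -76244]]
tr = 11021 + -76244 = -65223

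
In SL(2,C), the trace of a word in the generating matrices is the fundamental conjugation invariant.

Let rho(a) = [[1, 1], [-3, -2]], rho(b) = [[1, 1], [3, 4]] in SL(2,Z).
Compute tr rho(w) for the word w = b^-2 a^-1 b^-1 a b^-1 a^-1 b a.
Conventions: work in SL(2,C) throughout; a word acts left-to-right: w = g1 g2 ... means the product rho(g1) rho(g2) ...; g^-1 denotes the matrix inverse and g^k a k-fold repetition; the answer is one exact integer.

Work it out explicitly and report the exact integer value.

-2590

rho(b^-1) = [[4, -1], [-3, 1]]
... * rho(b^-1) = [[4, -1], [-3, 1]]  ->  [[19, -5], [-15, 4]]
... * rho(a^-1) = [[-2, -1], [3, 1]]  ->  [[-53, -24], [42, 19]]
... * rho(b^-1) = [[4, -1], [-3, 1]]  ->  [[-140, 29], [111, -23]]
... * rho(a) = [[1, 1], [-3, -2]]  ->  [[-227, -198], [180, 157]]
... * rho(b^-1) = [[4, -1], [-3, 1]]  ->  [[-314, 29], [249, -23]]
... * rho(a^-1) = [[-2, -1], [3, 1]]  ->  [[715, 343], [-567, -272]]
... * rho(b) = [[1, 1], [3, 4]]  ->  [[1744, 2087], [-1383, -1655]]
... * rho(a) = [[1, 1], [-3, -2]]  ->  [[-4517, -2430], [3582, 1927]]
tr = -4517 + 1927 = -2590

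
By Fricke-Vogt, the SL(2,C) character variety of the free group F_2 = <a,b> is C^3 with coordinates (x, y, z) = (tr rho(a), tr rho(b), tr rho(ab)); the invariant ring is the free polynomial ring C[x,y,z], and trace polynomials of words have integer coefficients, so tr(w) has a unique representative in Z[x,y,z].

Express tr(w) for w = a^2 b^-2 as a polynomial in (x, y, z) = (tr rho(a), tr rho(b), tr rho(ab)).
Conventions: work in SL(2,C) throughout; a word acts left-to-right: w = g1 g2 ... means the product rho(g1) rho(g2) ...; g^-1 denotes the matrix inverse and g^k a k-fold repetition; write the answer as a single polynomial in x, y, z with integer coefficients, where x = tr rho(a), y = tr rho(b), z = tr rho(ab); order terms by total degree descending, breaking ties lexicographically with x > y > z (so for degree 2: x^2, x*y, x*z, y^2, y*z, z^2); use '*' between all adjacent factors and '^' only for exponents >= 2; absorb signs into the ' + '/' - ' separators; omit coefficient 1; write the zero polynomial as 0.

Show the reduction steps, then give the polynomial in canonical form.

tr(a^2) = tr(a) tr(a) - tr(1) = x^2 - 2
use: tr(a^2 b) = tr(a) tr(b a) - tr(b) = x*z - y
use: tr(b^-1 a^2) = tr(a^2) tr(b) - tr(a^2 b) = x^2*y - x*z - y
tr(a^2 b^-2) = tr(b^-1 a^2) tr(b) - tr(b^-1 a^2 b) = x^2*y^2 - x*y*z - x^2 - y^2 + 2

x^2*y^2 - x*y*z - x^2 - y^2 + 2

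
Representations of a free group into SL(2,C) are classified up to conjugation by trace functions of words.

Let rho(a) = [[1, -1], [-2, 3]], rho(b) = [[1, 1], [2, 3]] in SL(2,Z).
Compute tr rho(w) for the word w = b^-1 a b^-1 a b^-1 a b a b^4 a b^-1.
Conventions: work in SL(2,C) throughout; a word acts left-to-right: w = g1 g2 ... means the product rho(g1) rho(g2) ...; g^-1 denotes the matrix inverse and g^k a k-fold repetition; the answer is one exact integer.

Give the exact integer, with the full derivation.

rho(b^-1) = [[3, -1], [-2, 1]]
... * rho(a) = [[1, -1], [-2, 3]]  ->  [[5, -6], [-4, 5]]
... * rho(b^-1) = [[3, -1], [-2, 1]]  ->  [[27, -11], [-22, 9]]
... * rho(a) = [[1, -1], [-2, 3]]  ->  [[49, -60], [-40, 49]]
... * rho(b^-1) = [[3, -1], [-2, 1]]  ->  [[267, -109], [-218, 89]]
... * rho(a) = [[1, -1], [-2, 3]]  ->  [[485, -594], [-396, 485]]
... * rho(b) = [[1, 1], [2, 3]]  ->  [[-703, -1297], [574, 1059]]
... * rho(a) = [[1, -1], [-2, 3]]  ->  [[1891, -3188], [-1544, 2603]]
... * rho(b) = [[1, 1], [2, 3]]  ->  [[-4485, -7673], [3662, 6265]]
... * rho(b) = [[1, 1], [2, 3]]  ->  [[-19831, -27504], [16192, 22457]]
... * rho(b) = [[1, 1], [2, 3]]  ->  [[-74839, -102343], [61106, 83563]]
... * rho(b) = [[1, 1], [2, 3]]  ->  [[-279525, -381868], [228232, 311795]]
... * rho(a) = [[1, -1], [-2, 3]]  ->  [[484211, -866079], [-395358, 707153]]
... * rho(b^-1) = [[3, -1], [-2, 1]]  ->  [[3184791, -1350290], [-2600380, 1102511]]
tr = 3184791 + 1102511 = 4287302

4287302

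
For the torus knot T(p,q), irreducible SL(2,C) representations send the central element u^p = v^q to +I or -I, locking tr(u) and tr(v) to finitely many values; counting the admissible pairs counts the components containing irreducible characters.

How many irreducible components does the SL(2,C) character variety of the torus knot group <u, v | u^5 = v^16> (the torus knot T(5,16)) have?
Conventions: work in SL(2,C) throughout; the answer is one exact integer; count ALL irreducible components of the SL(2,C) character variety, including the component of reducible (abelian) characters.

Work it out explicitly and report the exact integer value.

31

For T(5,16): irreducibility forces the central element u^5 = v^16 to one of +I, -I.
On an irreducible component, tr(u) is locked at 2*cos(pi*alpha/5) for some alpha in 1..4, and tr(v) at 2*cos(pi*beta/16) for some beta in 1..15.
The two central values (-1)^alpha I and (-1)^beta I must be the same matrix, so alpha and beta share a parity.
count pairs: odd alpha (2 choices) x odd beta (8), plus even alpha (2) x even beta (7): 2*8 + 2*7 = 30.
Total: 30 irreducible-character components + 1 reducible (abelian) component = 31.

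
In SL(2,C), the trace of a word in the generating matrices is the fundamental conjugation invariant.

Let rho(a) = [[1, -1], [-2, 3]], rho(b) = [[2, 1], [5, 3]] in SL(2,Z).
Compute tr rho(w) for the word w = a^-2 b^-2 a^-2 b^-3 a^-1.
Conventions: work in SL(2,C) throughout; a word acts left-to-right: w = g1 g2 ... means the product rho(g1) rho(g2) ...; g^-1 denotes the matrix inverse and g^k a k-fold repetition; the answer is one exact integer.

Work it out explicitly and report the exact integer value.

28696

rho(a^-1) = [[3, 1], [2, 1]]
... * rho(a^-1) = [[3, 1], [2, 1]]  ->  [[11, 4], [8, 3]]
... * rho(b^-1) = [[3, -1], [-5, 2]]  ->  [[13, -3], [9, -2]]
... * rho(b^-1) = [[3, -1], [-5, 2]]  ->  [[54, -19], [37, -13]]
... * rho(a^-1) = [[3, 1], [2, 1]]  ->  [[124, 35], [85, 24]]
... * rho(a^-1) = [[3, 1], [2, 1]]  ->  [[442, 159], [303, 109]]
... * rho(b^-1) = [[3, -1], [-5, 2]]  ->  [[531, -124], [364, -85]]
... * rho(b^-1) = [[3, -1], [-5, 2]]  ->  [[2213, -779], [1517, -534]]
... * rho(b^-1) = [[3, -1], [-5, 2]]  ->  [[10534, -3771], [7221, -2585]]
... * rho(a^-1) = [[3, 1], [2, 1]]  ->  [[24060, 6763], [16493, 4636]]
tr = 24060 + 4636 = 28696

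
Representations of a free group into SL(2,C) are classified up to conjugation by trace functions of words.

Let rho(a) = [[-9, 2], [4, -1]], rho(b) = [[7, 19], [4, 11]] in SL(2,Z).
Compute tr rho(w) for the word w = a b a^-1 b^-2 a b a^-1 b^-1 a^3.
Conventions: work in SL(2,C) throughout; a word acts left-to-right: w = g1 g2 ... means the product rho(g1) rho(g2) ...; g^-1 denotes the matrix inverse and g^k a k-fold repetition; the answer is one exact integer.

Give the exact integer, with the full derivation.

rho(a) = [[-9, 2], [4, -1]]
... * rho(b) = [[7, 19], [4, 11]]  ->  [[-55, -149], [24, 65]]
... * rho(a^-1) = [[-1, -2], [-4, -9]]  ->  [[651, 1451], [-284, -633]]
... * rho(b^-1) = [[11, -19], [-4, 7]]  ->  [[1357, -2212], [-592, 965]]
... * rho(b^-1) = [[11, -19], [-4, 7]]  ->  [[23775, -41267], [-10372, 18003]]
... * rho(a) = [[-9, 2], [4, -1]]  ->  [[-379043, 88817], [165360, -38747]]
... * rho(b) = [[7, 19], [4, 11]]  ->  [[-2298033, -6224830], [1002532, 2715623]]
... * rho(a^-1) = [[-1, -2], [-4, -9]]  ->  [[27197353, 60619536], [-11865024, -26445671]]
... * rho(b^-1) = [[11, -19], [-4, 7]]  ->  [[56692739, -92412955], [-24732580, 40315759]]
... * rho(a) = [[-9, 2], [4, -1]]  ->  [[-879886471, 205798433], [383856256, -89780919]]
... * rho(a) = [[-9, 2], [4, -1]]  ->  [[8742171971, -1965571375], [-3813829980, 857493431]]
... * rho(a) = [[-9, 2], [4, -1]]  ->  [[-86541833239, 19449915317], [37754443544, -8485153391]]
tr = -86541833239 + -8485153391 = -95026986630

-95026986630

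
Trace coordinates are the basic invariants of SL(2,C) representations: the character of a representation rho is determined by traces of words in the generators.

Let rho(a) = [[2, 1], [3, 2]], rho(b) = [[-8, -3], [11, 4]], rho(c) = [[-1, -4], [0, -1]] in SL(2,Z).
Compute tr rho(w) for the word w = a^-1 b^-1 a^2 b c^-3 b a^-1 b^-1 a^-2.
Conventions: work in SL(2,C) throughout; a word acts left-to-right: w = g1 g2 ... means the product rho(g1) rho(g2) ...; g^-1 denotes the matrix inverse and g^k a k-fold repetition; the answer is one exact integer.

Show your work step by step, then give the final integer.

rho(a^-1) = [[2, -1], [-3, 2]]
... * rho(b^-1) = [[4, 3], [-11, -8]]  ->  [[19, 14], [-34, -25]]
... * rho(a) = [[2, 1], [3, 2]]  ->  [[80, 47], [-143, -84]]
... * rho(a) = [[2, 1], [3, 2]]  ->  [[301, 174], [-538, -311]]
... * rho(b) = [[-8, -3], [11, 4]]  ->  [[-494, -207], [883, 370]]
... * rho(c^-1) = [[-1, 4], [0, -1]]  ->  [[494, -1769], [-883, 3162]]
... * rho(c^-1) = [[-1, 4], [0, -1]]  ->  [[-494, 3745], [883, -6694]]
... * rho(c^-1) = [[-1, 4], [0, -1]]  ->  [[494, -5721], [-883, 10226]]
... * rho(b) = [[-8, -3], [11, 4]]  ->  [[-66883, -24366], [119550, 43553]]
... * rho(a^-1) = [[2, -1], [-3, 2]]  ->  [[-60668, 18151], [108441, -32444]]
... * rho(b^-1) = [[4, 3], [-11, -8]]  ->  [[-442333, -327212], [790648, 584875]]
... * rho(a^-1) = [[2, -1], [-3, 2]]  ->  [[96970, -212091], [-173329, 379102]]
... * rho(a^-1) = [[2, -1], [-3, 2]]  ->  [[830213, -521152], [-1483964, 931533]]
tr = 830213 + 931533 = 1761746

1761746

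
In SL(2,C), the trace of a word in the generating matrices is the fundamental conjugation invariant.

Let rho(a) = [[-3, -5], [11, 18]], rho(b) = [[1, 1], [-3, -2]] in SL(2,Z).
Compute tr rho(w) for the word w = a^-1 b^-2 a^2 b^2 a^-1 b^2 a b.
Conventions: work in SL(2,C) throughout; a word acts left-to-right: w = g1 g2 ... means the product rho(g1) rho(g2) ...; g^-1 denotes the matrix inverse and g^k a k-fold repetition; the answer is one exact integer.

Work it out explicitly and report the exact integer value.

rho(a^-1) = [[18, 5], [-11, -3]]
... * rho(b^-1) = [[-2, -1], [3, 1]]  ->  [[-21, -13], [13, 8]]
... * rho(b^-1) = [[-2, -1], [3, 1]]  ->  [[3, 8], [-2, -5]]
... * rho(a) = [[-3, -5], [11, 18]]  ->  [[79, 129], [-49, -80]]
... * rho(a) = [[-3, -5], [11, 18]]  ->  [[1182, 1927], [-733, -1195]]
... * rho(b) = [[1, 1], [-3, -2]]  ->  [[-4599, -2672], [2852, 1657]]
... * rho(b) = [[1, 1], [-3, -2]]  ->  [[3417, 745], [-2119, -462]]
... * rho(a^-1) = [[18, 5], [-11, -3]]  ->  [[53311, 14850], [-33060, -9209]]
... * rho(b) = [[1, 1], [-3, -2]]  ->  [[8761, 23611], [-5433, -14642]]
... * rho(b) = [[1, 1], [-3, -2]]  ->  [[-62072, -38461], [38493, 23851]]
... * rho(a) = [[-3, -5], [11, 18]]  ->  [[-236855, -381938], [146882, 236853]]
... * rho(b) = [[1, 1], [-3, -2]]  ->  [[908959, 527021], [-563677, -326824]]
tr = 908959 + -326824 = 582135

582135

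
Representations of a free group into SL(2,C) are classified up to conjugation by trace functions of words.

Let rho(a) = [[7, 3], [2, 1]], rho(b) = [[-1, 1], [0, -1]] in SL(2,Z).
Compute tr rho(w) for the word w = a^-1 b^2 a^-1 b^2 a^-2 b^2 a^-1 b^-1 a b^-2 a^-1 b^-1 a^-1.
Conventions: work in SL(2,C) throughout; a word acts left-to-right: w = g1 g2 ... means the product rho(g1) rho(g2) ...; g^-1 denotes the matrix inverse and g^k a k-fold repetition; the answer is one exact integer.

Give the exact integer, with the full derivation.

rho(a^-1) = [[1, -3], [-2, 7]]
... * rho(b) = [[-1, 1], [0, -1]]  ->  [[-1, 4], [2, -9]]
... * rho(b) = [[-1, 1], [0, -1]]  ->  [[1, -5], [-2, 11]]
... * rho(a^-1) = [[1, -3], [-2, 7]]  ->  [[11, -38], [-24, 83]]
... * rho(b) = [[-1, 1], [0, -1]]  ->  [[-11, 49], [24, -107]]
... * rho(b) = [[-1, 1], [0, -1]]  ->  [[11, -60], [-24, 131]]
... * rho(a^-1) = [[1, -3], [-2, 7]]  ->  [[131, -453], [-286, 989]]
... * rho(a^-1) = [[1, -3], [-2, 7]]  ->  [[1037, -3564], [-2264, 7781]]
... * rho(b) = [[-1, 1], [0, -1]]  ->  [[-1037, 4601], [2264, -10045]]
... * rho(b) = [[-1, 1], [0, -1]]  ->  [[1037, -5638], [-2264, 12309]]
... * rho(a^-1) = [[1, -3], [-2, 7]]  ->  [[12313, -42577], [-26882, 92955]]
... * rho(b^-1) = [[-1, -1], [0, -1]]  ->  [[-12313, 30264], [26882, -66073]]
... * rho(a) = [[7, 3], [2, 1]]  ->  [[-25663, -6675], [56028, 14573]]
... * rho(b^-1) = [[-1, -1], [0, -1]]  ->  [[25663, 32338], [-56028, -70601]]
... * rho(b^-1) = [[-1, -1], [0, -1]]  ->  [[-25663, -58001], [56028, 126629]]
... * rho(a^-1) = [[1, -3], [-2, 7]]  ->  [[90339, -329018], [-197230, 718319]]
... * rho(b^-1) = [[-1, -1], [0, -1]]  ->  [[-90339, 238679], [197230, -521089]]
... * rho(a^-1) = [[1, -3], [-2, 7]]  ->  [[-567697, 1941770], [1239408, -4239313]]
tr = -567697 + -4239313 = -4807010

-4807010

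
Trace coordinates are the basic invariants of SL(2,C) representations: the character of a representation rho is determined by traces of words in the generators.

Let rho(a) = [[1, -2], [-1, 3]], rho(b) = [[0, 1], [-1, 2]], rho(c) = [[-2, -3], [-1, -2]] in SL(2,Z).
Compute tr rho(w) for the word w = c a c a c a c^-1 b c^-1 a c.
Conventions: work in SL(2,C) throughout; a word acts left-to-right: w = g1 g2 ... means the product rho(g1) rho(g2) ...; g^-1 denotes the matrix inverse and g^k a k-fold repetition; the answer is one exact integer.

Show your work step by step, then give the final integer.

2402

rho(c) = [[-2, -3], [-1, -2]]
... * rho(a) = [[1, -2], [-1, 3]]  ->  [[1, -5], [1, -4]]
... * rho(c) = [[-2, -3], [-1, -2]]  ->  [[3, 7], [2, 5]]
... * rho(a) = [[1, -2], [-1, 3]]  ->  [[-4, 15], [-3, 11]]
... * rho(c) = [[-2, -3], [-1, -2]]  ->  [[-7, -18], [-5, -13]]
... * rho(a) = [[1, -2], [-1, 3]]  ->  [[11, -40], [8, -29]]
... * rho(c^-1) = [[-2, 3], [1, -2]]  ->  [[-62, 113], [-45, 82]]
... * rho(b) = [[0, 1], [-1, 2]]  ->  [[-113, 164], [-82, 119]]
... * rho(c^-1) = [[-2, 3], [1, -2]]  ->  [[390, -667], [283, -484]]
... * rho(a) = [[1, -2], [-1, 3]]  ->  [[1057, -2781], [767, -2018]]
... * rho(c) = [[-2, -3], [-1, -2]]  ->  [[667, 2391], [484, 1735]]
tr = 667 + 1735 = 2402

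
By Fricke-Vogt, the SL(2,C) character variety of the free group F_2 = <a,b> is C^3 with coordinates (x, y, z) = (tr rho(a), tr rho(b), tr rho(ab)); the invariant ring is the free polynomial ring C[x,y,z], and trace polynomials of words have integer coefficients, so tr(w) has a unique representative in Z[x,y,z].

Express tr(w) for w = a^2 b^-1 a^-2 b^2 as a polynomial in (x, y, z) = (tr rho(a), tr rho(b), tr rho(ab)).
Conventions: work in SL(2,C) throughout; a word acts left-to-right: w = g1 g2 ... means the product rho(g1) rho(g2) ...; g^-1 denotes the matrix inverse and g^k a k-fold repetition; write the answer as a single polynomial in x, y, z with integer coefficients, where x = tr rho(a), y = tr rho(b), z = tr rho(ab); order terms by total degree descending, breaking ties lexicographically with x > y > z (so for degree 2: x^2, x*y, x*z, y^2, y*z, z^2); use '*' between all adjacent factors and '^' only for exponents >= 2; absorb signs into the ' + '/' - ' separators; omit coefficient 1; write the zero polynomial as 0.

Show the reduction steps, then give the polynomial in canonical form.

-x^3*y^2*z + x^4*y + x^2*y^3 + x^2*y*z^2 - 4*x^2*y + y

trace(b a^2) = trace(a) trace(b a) - trace(b)  (reduce the a square) = x*z - y
trace(b^2 a) = trace(b) trace(a b) - trace(a)  (reduce the b square) = y*z - x
reduce: trace(b^2) = trace(b) trace(b) - trace(1)  (reduce the b square) = y^2 - 2
so trace(a b^2 a) = trace(a) trace(b^2 a) - trace(b^2)  (reduce the a square) = x*y*z - x^2 - y^2 + 2
so trace(a b^2 a^2) = trace(a) trace(a b^2 a) - trace(a b^2)  (reduce the a square) = x^2*y*z - x^3 - x*y^2 - y*z + 3*x
so trace(b a b a) = trace(a b) trace(a b) - trace(1)  (split on a) = z^2 - 2
so trace(a^2 b a b) = trace(a) trace(b a b a) - trace(b a b)  (reduce the a square) = x*z^2 - y*z - x
trace(a^2 b a) = trace(a) trace(b a^2) - trace(b a)  (reduce the a square) = x^2*z - x*y - z
trace(a b^2 a^2 b) = trace(b) trace(a^2 b a b) - trace(a^2 b a)  (reduce the b square) = x*y*z^2 - x^2*z - y^2*z + z
reduce: trace(b^2 a^2 b^-1 a) = trace(a b^2 a^2) trace(b) - trace(a b^2 a^2 b)  (eliminate b^-1) = x^2*y^2*z - x^3*y - x*y^3 - x*y*z^2 + x^2*z + 3*x*y - z
reduce: trace(b^2 a^2 b^-1 a^-1) = trace(b^2 a^2 b^-1) trace(a) - trace(b^2 a^2 b^-1 a)  (eliminate a^-1) = -x^2*y^2*z + x^3*y + x*y^3 + x*y*z^2 - 4*x*y + z
so trace(a^2 b^-1 a^-2 b^2) = trace(b^2 a^2 b^-1 a^-1) trace(a) - trace(b^2 a^2 b^-1)  (eliminate a^-1) = -x^3*y^2*z + x^4*y + x^2*y^3 + x^2*y*z^2 - 4*x^2*y + y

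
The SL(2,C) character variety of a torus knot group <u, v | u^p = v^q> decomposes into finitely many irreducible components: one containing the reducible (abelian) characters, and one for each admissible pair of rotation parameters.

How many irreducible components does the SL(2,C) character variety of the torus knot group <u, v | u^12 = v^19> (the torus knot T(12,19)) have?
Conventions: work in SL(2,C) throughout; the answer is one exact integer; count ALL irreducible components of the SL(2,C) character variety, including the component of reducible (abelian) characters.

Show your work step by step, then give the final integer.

100

In the torus knot group T(12,19), u^12 = v^19 is central, so an irreducible representation sends it to +I or -I (Schur).
On an irreducible component, tr(u) is locked at 2*cos(pi*alpha/12) for some alpha in 1..11, and tr(v) at 2*cos(pi*beta/19) for some beta in 1..18.
The two central values (-1)^alpha I and (-1)^beta I must be the same matrix, so alpha and beta share a parity.
Enumerate parity-matched pairs: 6*9 odd-odd plus 5*9 even-even gives 99.
components with irreducible characters: 99; plus the single component of reducible (abelian) characters: total 100.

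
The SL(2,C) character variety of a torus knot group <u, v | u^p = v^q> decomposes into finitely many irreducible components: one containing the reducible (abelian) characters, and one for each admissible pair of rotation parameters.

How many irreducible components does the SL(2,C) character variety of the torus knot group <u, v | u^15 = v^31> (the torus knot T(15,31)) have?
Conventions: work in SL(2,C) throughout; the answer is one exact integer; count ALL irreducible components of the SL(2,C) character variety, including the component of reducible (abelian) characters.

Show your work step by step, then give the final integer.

211

In the torus knot group T(15,31), u^15 = v^31 is central, so an irreducible representation sends it to +I or -I (Schur).
So on each irreducible component the traces are pinned: tr(u) = 2*cos(pi*alpha/15) with 1 <= alpha <= 14, tr(v) = 2*cos(pi*beta/31) with 1 <= beta <= 30.
The two central values (-1)^alpha I and (-1)^beta I must be the same matrix, so alpha and beta share a parity.
Enumerate parity-matched pairs: 7*15 odd-odd plus 7*15 even-even gives 210.
components with irreducible characters: 210; plus the single component of reducible (abelian) characters: total 211.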